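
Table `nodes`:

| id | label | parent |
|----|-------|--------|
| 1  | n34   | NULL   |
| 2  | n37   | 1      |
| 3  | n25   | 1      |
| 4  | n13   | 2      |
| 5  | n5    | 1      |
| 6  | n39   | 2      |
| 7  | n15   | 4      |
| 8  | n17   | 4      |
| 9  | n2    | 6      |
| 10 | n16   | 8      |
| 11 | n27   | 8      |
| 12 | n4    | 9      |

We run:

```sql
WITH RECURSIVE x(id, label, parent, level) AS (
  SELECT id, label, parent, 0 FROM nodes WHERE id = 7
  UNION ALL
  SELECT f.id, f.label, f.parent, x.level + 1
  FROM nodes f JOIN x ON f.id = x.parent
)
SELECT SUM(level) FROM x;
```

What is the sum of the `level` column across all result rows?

6

Base: id=7 (n15), parent=4, level 0.
Iteration 1: join on id=4 -> n13 (id 4, parent=2, level 1).
Iteration 2: join on id=2 -> n37 (id 2, parent=1, level 2).
Iteration 3: join on id=1 -> n34 (id 1, parent=NULL, level 3).
Iteration 4: parent is NULL; no match; recursion stops.
SUM(level) = 0 + 1 + 2 + 3 = 6.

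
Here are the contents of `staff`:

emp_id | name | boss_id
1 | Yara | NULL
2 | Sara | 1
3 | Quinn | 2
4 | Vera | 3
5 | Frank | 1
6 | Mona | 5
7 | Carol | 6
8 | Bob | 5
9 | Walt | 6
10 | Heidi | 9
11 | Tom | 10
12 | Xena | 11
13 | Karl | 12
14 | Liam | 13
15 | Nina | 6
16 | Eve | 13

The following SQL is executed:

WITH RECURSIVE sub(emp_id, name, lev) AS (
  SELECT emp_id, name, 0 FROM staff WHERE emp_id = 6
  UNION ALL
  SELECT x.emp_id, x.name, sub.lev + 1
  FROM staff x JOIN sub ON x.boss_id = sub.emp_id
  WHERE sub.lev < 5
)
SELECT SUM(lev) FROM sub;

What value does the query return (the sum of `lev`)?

17

Base: emp_id=6 (Mona) at lev 0.
Iteration 1: rows with boss_id in {6} -> Carol (id 7, lev 1), Walt (id 9, lev 1), Nina (id 15, lev 1).
Iteration 2: rows with boss_id in {7,9,15} -> Heidi (id 10, lev 2).
Iteration 3: rows with boss_id in {10} -> Tom (id 11, lev 3).
Iteration 4: rows with boss_id in {11} -> Xena (id 12, lev 4).
Iteration 5: rows with boss_id in {12} -> Karl (id 13, lev 5).
Iteration 6: lev < 5 fails for all current rows; recursion stops.
SUM(lev) = 0 + 1 + 1 + 1 + 2 + 3 + 4 + 5 = 17.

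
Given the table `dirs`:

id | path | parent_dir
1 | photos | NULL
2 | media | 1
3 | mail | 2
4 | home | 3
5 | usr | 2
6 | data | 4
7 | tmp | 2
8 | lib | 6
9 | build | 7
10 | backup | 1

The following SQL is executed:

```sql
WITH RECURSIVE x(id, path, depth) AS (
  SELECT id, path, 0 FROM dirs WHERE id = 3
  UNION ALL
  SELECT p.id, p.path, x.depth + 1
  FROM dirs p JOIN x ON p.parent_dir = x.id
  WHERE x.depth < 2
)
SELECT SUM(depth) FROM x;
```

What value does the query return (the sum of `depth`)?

Base: id=3 (mail) at depth 0.
Iteration 1: rows with parent_dir in {3} -> home (id 4, depth 1).
Iteration 2: rows with parent_dir in {4} -> data (id 6, depth 2).
Iteration 3: depth < 2 fails for all current rows; recursion stops.
SUM(depth) = 0 + 1 + 2 = 3.

3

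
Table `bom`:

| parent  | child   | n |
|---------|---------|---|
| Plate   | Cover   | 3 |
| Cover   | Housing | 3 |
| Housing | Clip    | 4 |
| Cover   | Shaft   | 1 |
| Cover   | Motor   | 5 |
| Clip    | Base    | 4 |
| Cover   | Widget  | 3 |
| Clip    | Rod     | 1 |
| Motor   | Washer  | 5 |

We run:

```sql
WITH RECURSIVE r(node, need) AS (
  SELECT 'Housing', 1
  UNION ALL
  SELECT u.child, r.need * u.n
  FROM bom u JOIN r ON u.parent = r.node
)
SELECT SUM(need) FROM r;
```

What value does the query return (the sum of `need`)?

Base: (Housing, need=1).
Iteration 1: components of {Housing} -> Clip = 1*4 = 4.
Iteration 2: components of {Clip} -> Base = 4*4 = 16, Rod = 4*1 = 4.
Iteration 3: no further components; recursion stops.
SUM(need) = 1 + 4 + 16 + 4 = 25.

25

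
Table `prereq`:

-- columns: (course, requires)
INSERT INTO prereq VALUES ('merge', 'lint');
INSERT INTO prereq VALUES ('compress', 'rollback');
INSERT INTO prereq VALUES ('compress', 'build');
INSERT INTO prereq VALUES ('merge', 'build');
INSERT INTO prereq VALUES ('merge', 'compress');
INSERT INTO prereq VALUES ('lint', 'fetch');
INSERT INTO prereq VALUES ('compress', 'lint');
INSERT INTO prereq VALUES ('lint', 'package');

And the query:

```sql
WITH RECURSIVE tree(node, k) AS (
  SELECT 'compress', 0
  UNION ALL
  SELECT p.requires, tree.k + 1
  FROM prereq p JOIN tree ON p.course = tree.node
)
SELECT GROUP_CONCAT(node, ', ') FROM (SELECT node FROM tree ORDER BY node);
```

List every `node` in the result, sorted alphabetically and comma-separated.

Base: (compress, k=0).
Iteration 1: edges from {compress} -> (build, k=1), (lint, k=1), (rollback, k=1).
Iteration 2: edges from {build,lint,rollback} -> (fetch, k=2), (package, k=2).
Iteration 3: no outgoing edges from {fetch,package}; recursion stops.

build, compress, fetch, lint, package, rollback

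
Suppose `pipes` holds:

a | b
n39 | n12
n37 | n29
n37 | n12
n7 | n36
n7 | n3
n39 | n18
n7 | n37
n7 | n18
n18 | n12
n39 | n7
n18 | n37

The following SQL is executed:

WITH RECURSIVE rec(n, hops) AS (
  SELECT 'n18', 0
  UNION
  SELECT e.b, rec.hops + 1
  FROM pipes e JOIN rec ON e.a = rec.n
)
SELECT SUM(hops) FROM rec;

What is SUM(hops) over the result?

6

Base: (n18, hops=0).
Iteration 1: edges from {n18} -> (n12, hops=1), (n37, hops=1).
Iteration 2: edges from {n12,n37} -> (n12, hops=2), (n29, hops=2).
Iteration 3: no outgoing edges from {n12,n29}; recursion stops.
SUM(hops) = 0 + 1 + 1 + 2 + 2 = 6.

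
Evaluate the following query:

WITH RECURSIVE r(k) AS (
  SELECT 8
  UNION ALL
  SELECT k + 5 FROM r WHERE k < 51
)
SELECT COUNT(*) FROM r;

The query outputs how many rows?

Base: k=8.
Iteration 1: 8 < 51 holds -> k = 8 + 5 = 13.
Iteration 2: 13 < 51 holds -> k = 13 + 5 = 18.
Iteration 3: 18 < 51 holds -> k = 18 + 5 = 23.
Iteration 4: 23 < 51 holds -> k = 23 + 5 = 28.
Iteration 5: 28 < 51 holds -> k = 28 + 5 = 33.
Iteration 6: 33 < 51 holds -> k = 33 + 5 = 38.
Iteration 7: 38 < 51 holds -> k = 38 + 5 = 43.
Iteration 8: 43 < 51 holds -> k = 43 + 5 = 48.
Iteration 9: 48 < 51 holds -> k = 48 + 5 = 53.
Iteration 10: 53 < 51 fails; recursion stops.
Total rows emitted: 10.

10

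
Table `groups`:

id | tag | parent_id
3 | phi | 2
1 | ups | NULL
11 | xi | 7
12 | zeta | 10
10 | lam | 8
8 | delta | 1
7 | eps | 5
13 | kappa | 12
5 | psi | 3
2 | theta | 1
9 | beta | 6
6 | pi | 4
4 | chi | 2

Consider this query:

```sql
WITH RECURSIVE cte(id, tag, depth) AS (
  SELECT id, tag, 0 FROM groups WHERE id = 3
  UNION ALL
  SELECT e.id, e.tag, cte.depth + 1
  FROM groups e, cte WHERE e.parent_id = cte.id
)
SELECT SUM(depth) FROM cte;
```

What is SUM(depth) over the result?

6

Base: id=3 (phi) at depth 0.
Iteration 1: rows with parent_id in {3} -> psi (id 5, depth 1).
Iteration 2: rows with parent_id in {5} -> eps (id 7, depth 2).
Iteration 3: rows with parent_id in {7} -> xi (id 11, depth 3).
Iteration 4: no rows with parent_id in {11}; recursion stops.
SUM(depth) = 0 + 1 + 2 + 3 = 6.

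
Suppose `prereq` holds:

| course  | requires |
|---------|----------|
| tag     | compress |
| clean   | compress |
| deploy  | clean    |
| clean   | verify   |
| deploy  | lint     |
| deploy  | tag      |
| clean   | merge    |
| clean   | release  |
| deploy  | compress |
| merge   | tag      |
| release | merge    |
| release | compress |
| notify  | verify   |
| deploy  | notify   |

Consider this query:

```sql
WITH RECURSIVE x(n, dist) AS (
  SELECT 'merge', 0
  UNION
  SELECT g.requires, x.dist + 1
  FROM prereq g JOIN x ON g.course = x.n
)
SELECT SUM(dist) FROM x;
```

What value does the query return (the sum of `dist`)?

Base: (merge, dist=0).
Iteration 1: edges from {merge} -> (tag, dist=1).
Iteration 2: edges from {tag} -> (compress, dist=2).
Iteration 3: no outgoing edges from {compress}; recursion stops.
SUM(dist) = 0 + 1 + 2 = 3.

3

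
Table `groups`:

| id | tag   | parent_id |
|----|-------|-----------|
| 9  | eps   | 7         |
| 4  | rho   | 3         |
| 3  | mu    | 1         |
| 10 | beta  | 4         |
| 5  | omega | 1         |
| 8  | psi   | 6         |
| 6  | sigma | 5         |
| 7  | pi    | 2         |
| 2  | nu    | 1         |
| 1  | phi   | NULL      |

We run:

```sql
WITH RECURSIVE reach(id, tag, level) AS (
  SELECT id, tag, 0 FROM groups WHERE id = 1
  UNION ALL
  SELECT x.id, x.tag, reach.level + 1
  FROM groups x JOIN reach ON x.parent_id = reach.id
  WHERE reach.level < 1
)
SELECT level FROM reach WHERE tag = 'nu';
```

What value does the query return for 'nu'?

1

Base: id=1 (phi) at level 0.
Iteration 1: rows with parent_id in {1} -> nu (id 2, level 1), mu (id 3, level 1), omega (id 5, level 1).
Iteration 2: level < 1 fails for all current rows; recursion stops.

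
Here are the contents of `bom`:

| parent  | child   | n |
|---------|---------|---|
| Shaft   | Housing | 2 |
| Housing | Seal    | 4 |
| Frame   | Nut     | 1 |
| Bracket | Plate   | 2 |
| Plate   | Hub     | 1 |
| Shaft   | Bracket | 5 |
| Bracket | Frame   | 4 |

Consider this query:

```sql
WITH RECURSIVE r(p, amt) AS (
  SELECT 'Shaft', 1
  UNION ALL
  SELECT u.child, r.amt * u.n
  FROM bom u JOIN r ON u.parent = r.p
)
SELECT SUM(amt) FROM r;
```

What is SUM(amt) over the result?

Base: (Shaft, amt=1).
Iteration 1: components of {Shaft} -> Bracket = 1*5 = 5, Housing = 1*2 = 2.
Iteration 2: components of {Bracket,Housing} -> Frame = 5*4 = 20, Plate = 5*2 = 10, Seal = 2*4 = 8.
Iteration 3: components of {Frame,Plate,Seal} -> Hub = 10*1 = 10, Nut = 20*1 = 20.
Iteration 4: no further components; recursion stops.
SUM(amt) = 1 + 5 + 2 + 10 + 20 + 8 + 10 + 20 = 76.

76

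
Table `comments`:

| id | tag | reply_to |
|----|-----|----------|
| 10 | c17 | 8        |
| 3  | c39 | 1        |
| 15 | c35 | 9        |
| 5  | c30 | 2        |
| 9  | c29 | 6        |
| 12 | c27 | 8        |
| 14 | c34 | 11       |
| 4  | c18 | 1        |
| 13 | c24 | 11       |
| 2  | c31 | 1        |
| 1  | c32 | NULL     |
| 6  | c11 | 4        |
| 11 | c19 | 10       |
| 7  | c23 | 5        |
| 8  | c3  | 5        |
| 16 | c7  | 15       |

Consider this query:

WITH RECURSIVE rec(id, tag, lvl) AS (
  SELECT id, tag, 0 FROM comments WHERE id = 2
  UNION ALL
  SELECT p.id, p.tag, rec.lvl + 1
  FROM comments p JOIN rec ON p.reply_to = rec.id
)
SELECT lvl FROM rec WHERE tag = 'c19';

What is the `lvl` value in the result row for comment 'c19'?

Base: id=2 (c31) at lvl 0.
Iteration 1: rows with reply_to in {2} -> c30 (id 5, lvl 1).
Iteration 2: rows with reply_to in {5} -> c23 (id 7, lvl 2), c3 (id 8, lvl 2).
Iteration 3: rows with reply_to in {7,8} -> c17 (id 10, lvl 3), c27 (id 12, lvl 3).
Iteration 4: rows with reply_to in {10,12} -> c19 (id 11, lvl 4).
Iteration 5: rows with reply_to in {11} -> c24 (id 13, lvl 5), c34 (id 14, lvl 5).
Iteration 6: no rows with reply_to in {13,14}; recursion stops.

4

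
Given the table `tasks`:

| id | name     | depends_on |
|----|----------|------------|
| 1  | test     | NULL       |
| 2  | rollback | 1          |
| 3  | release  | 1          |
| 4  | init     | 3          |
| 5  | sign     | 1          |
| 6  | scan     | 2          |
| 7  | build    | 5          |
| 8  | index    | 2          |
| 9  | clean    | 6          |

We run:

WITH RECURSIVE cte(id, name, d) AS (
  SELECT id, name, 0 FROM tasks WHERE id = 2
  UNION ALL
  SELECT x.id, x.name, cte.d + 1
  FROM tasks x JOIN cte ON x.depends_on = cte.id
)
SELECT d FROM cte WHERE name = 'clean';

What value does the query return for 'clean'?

2

Base: id=2 (rollback) at d 0.
Iteration 1: rows with depends_on in {2} -> scan (id 6, d 1), index (id 8, d 1).
Iteration 2: rows with depends_on in {6,8} -> clean (id 9, d 2).
Iteration 3: no rows with depends_on in {9}; recursion stops.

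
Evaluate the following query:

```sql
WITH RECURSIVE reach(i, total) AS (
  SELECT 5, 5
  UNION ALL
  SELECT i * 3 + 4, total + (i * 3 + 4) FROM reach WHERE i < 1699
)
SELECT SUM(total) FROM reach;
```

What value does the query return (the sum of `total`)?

3759

Base: i=5, total=5.
Iteration 1: 5 < 1699 holds -> i = 5 * 3 + 4 = 19, total = 5 + 19 = 24.
Iteration 2: 19 < 1699 holds -> i = 19 * 3 + 4 = 61, total = 24 + 61 = 85.
Iteration 3: 61 < 1699 holds -> i = 61 * 3 + 4 = 187, total = 85 + 187 = 272.
Iteration 4: 187 < 1699 holds -> i = 187 * 3 + 4 = 565, total = 272 + 565 = 837.
Iteration 5: 565 < 1699 holds -> i = 565 * 3 + 4 = 1699, total = 837 + 1699 = 2536.
Iteration 6: 1699 < 1699 fails; recursion stops.
SUM(total) = 5 + 24 + 85 + 272 + 837 + 2536 = 3759.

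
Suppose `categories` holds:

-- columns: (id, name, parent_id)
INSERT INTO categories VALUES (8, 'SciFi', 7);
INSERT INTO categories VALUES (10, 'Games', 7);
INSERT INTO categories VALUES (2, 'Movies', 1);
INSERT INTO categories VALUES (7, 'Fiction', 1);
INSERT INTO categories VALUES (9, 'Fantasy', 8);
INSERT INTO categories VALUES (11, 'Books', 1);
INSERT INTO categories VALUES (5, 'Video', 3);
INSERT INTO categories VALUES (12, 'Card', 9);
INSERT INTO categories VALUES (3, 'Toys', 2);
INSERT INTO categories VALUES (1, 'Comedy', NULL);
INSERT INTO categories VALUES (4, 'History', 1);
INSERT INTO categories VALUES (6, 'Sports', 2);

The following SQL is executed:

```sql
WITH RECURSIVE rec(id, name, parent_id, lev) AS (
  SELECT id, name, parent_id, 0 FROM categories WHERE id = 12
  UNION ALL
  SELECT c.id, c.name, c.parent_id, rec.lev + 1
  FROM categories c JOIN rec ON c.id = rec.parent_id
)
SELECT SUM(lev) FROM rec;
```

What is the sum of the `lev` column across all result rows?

Base: id=12 (Card), parent_id=9, lev 0.
Iteration 1: join on id=9 -> Fantasy (id 9, parent_id=8, lev 1).
Iteration 2: join on id=8 -> SciFi (id 8, parent_id=7, lev 2).
Iteration 3: join on id=7 -> Fiction (id 7, parent_id=1, lev 3).
Iteration 4: join on id=1 -> Comedy (id 1, parent_id=NULL, lev 4).
Iteration 5: parent_id is NULL; no match; recursion stops.
SUM(lev) = 0 + 1 + 2 + 3 + 4 = 10.

10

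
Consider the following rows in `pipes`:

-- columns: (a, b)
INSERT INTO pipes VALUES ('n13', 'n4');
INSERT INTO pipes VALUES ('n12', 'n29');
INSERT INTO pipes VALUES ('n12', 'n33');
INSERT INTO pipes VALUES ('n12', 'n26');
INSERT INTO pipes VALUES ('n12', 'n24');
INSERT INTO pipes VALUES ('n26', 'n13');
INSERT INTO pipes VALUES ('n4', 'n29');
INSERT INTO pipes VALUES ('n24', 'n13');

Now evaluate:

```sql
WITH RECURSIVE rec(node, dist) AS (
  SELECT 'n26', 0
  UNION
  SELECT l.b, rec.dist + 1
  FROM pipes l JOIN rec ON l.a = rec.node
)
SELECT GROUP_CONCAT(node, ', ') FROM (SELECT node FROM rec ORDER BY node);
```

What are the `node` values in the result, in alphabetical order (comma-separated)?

n13, n26, n29, n4

Base: (n26, dist=0).
Iteration 1: edges from {n26} -> (n13, dist=1).
Iteration 2: edges from {n13} -> (n4, dist=2).
Iteration 3: edges from {n4} -> (n29, dist=3).
Iteration 4: no outgoing edges from {n29}; recursion stops.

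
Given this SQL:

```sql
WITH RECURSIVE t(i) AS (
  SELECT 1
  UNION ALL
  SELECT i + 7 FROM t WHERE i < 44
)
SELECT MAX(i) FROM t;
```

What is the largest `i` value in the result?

50

Base: i=1.
Iteration 1: 1 < 44 holds -> i = 1 + 7 = 8.
Iteration 2: 8 < 44 holds -> i = 8 + 7 = 15.
Iteration 3: 15 < 44 holds -> i = 15 + 7 = 22.
Iteration 4: 22 < 44 holds -> i = 22 + 7 = 29.
Iteration 5: 29 < 44 holds -> i = 29 + 7 = 36.
Iteration 6: 36 < 44 holds -> i = 36 + 7 = 43.
Iteration 7: 43 < 44 holds -> i = 43 + 7 = 50.
Iteration 8: 50 < 44 fails; recursion stops.
i values: 1, 8, 15, 22, 29, 36, 43, 50; the maximum is 50.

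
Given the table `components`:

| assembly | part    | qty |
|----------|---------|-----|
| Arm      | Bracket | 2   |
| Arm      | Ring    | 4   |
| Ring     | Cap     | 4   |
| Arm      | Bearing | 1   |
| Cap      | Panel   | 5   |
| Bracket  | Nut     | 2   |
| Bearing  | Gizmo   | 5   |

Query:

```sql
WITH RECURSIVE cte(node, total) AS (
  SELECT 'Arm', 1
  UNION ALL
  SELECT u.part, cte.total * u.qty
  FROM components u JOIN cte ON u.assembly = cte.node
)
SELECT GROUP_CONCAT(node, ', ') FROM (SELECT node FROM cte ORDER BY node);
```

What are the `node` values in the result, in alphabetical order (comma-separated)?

Base: (Arm, total=1).
Iteration 1: components of {Arm} -> Bearing = 1*1 = 1, Bracket = 1*2 = 2, Ring = 1*4 = 4.
Iteration 2: components of {Bearing,Bracket,Ring} -> Cap = 4*4 = 16, Gizmo = 1*5 = 5, Nut = 2*2 = 4.
Iteration 3: components of {Cap,Gizmo,Nut} -> Panel = 16*5 = 80.
Iteration 4: no further components; recursion stops.

Arm, Bearing, Bracket, Cap, Gizmo, Nut, Panel, Ring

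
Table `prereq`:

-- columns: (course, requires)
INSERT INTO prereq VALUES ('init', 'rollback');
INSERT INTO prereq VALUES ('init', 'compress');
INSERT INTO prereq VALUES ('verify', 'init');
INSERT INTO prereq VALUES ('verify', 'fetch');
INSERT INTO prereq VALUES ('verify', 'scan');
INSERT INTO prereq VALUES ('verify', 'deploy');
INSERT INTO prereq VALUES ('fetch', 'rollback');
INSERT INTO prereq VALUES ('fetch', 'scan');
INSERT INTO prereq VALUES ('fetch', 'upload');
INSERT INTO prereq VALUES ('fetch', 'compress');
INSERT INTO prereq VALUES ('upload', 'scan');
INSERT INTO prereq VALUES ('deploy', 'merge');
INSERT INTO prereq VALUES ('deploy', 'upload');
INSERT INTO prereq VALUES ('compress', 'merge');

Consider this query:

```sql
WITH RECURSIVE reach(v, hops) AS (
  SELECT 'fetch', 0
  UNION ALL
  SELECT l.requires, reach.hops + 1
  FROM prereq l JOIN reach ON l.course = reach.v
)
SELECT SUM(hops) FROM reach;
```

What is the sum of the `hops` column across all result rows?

Base: (fetch, hops=0).
Iteration 1: edges from {fetch} -> (compress, hops=1), (rollback, hops=1), (scan, hops=1), (upload, hops=1).
Iteration 2: edges from {compress,rollback,scan,upload} -> (merge, hops=2), (scan, hops=2).
Iteration 3: no outgoing edges from {merge,scan}; recursion stops.
SUM(hops) = 0 + 1 + 1 + 1 + 1 + 2 + 2 = 8.

8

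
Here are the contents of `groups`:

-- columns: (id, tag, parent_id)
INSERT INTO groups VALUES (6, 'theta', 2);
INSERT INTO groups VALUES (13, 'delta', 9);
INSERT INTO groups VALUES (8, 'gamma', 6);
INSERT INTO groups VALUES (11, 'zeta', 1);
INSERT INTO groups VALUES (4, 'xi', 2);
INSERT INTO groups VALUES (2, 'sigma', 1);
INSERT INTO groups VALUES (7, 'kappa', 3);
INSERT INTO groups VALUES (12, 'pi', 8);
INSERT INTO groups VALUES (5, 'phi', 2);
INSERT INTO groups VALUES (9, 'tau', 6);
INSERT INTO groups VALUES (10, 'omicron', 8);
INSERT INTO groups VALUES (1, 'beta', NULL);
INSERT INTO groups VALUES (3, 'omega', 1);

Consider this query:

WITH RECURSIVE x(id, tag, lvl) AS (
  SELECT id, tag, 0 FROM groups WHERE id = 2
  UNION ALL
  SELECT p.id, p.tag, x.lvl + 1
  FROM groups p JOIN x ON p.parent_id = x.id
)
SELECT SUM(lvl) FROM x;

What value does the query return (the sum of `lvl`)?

16

Base: id=2 (sigma) at lvl 0.
Iteration 1: rows with parent_id in {2} -> xi (id 4, lvl 1), phi (id 5, lvl 1), theta (id 6, lvl 1).
Iteration 2: rows with parent_id in {4,5,6} -> gamma (id 8, lvl 2), tau (id 9, lvl 2).
Iteration 3: rows with parent_id in {8,9} -> omicron (id 10, lvl 3), pi (id 12, lvl 3), delta (id 13, lvl 3).
Iteration 4: no rows with parent_id in {10,12,13}; recursion stops.
SUM(lvl) = 0 + 1 + 1 + 1 + 2 + 2 + 3 + 3 + 3 = 16.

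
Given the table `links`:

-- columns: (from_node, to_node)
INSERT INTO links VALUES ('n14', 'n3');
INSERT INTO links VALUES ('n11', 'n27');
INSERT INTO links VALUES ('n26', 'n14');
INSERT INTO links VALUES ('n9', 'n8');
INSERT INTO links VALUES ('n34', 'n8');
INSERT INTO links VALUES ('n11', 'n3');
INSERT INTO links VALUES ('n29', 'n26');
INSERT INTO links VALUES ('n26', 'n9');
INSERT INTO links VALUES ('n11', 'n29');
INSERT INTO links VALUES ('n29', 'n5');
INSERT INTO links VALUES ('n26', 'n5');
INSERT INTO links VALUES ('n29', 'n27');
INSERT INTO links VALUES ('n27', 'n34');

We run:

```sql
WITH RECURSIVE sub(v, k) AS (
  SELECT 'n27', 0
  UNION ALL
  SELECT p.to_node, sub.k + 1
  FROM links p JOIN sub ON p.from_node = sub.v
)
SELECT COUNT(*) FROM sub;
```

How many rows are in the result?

3

Base: (n27, k=0).
Iteration 1: edges from {n27} -> (n34, k=1).
Iteration 2: edges from {n34} -> (n8, k=2).
Iteration 3: no outgoing edges from {n8}; recursion stops.
Total rows emitted: 3.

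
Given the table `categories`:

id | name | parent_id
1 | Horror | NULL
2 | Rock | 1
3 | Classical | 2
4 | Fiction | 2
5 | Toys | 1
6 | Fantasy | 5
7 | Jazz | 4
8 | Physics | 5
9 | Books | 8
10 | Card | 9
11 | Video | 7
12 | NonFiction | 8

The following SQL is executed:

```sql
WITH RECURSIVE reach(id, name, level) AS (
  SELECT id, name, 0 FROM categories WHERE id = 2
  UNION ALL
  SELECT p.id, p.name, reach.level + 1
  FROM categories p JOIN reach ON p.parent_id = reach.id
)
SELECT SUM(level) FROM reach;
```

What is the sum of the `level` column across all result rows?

Base: id=2 (Rock) at level 0.
Iteration 1: rows with parent_id in {2} -> Classical (id 3, level 1), Fiction (id 4, level 1).
Iteration 2: rows with parent_id in {3,4} -> Jazz (id 7, level 2).
Iteration 3: rows with parent_id in {7} -> Video (id 11, level 3).
Iteration 4: no rows with parent_id in {11}; recursion stops.
SUM(level) = 0 + 1 + 1 + 2 + 3 = 7.

7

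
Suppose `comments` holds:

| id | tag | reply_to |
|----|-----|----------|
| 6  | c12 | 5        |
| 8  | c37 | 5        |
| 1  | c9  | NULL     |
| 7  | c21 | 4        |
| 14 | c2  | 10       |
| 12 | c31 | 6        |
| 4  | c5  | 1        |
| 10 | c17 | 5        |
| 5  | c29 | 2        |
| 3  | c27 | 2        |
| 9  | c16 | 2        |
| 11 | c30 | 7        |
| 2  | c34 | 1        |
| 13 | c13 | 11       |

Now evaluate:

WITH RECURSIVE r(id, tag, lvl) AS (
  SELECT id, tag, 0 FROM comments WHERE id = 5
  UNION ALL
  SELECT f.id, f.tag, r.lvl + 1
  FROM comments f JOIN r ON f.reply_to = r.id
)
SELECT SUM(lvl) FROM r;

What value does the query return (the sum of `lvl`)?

Base: id=5 (c29) at lvl 0.
Iteration 1: rows with reply_to in {5} -> c12 (id 6, lvl 1), c37 (id 8, lvl 1), c17 (id 10, lvl 1).
Iteration 2: rows with reply_to in {6,8,10} -> c31 (id 12, lvl 2), c2 (id 14, lvl 2).
Iteration 3: no rows with reply_to in {12,14}; recursion stops.
SUM(lvl) = 0 + 1 + 1 + 1 + 2 + 2 = 7.

7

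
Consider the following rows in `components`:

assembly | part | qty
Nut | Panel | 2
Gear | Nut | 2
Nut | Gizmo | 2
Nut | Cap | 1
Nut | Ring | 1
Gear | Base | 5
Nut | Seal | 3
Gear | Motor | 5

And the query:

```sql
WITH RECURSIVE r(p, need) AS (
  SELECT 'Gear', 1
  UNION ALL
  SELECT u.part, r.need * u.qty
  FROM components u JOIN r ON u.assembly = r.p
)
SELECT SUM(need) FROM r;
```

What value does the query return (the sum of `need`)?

31

Base: (Gear, need=1).
Iteration 1: components of {Gear} -> Base = 1*5 = 5, Motor = 1*5 = 5, Nut = 1*2 = 2.
Iteration 2: components of {Base,Motor,Nut} -> Cap = 2*1 = 2, Gizmo = 2*2 = 4, Panel = 2*2 = 4, Ring = 2*1 = 2, Seal = 2*3 = 6.
Iteration 3: no further components; recursion stops.
SUM(need) = 1 + 5 + 2 + 5 + 4 + 2 + 6 + 4 + 2 = 31.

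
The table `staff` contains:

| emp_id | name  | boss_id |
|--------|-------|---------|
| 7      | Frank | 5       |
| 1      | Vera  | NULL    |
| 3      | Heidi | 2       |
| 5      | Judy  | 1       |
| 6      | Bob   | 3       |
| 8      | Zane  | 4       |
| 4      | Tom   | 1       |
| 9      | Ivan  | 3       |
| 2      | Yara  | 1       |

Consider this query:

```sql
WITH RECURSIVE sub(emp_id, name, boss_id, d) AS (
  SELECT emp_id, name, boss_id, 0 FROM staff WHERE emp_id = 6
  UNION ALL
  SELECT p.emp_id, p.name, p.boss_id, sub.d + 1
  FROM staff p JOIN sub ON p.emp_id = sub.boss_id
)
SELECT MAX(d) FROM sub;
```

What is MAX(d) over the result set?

Base: emp_id=6 (Bob), boss_id=3, d 0.
Iteration 1: join on emp_id=3 -> Heidi (id 3, boss_id=2, d 1).
Iteration 2: join on emp_id=2 -> Yara (id 2, boss_id=1, d 2).
Iteration 3: join on emp_id=1 -> Vera (id 1, boss_id=NULL, d 3).
Iteration 4: boss_id is NULL; no match; recursion stops.
d values: 0, 1, 2, 3; the maximum is 3.

3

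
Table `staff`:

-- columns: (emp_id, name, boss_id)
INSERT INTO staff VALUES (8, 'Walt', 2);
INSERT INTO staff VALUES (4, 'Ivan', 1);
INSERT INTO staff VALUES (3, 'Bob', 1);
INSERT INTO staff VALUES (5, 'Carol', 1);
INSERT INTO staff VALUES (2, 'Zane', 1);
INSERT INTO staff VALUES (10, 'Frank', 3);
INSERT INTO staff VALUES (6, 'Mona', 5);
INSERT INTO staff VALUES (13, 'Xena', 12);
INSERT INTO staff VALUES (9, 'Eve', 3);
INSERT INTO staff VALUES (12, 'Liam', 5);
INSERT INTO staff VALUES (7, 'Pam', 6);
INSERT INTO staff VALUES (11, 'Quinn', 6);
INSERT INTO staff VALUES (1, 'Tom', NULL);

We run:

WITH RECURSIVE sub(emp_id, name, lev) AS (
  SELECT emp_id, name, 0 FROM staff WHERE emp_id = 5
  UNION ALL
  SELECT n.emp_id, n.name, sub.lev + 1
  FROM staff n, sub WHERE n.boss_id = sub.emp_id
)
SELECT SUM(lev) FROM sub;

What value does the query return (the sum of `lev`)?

Base: emp_id=5 (Carol) at lev 0.
Iteration 1: rows with boss_id in {5} -> Mona (id 6, lev 1), Liam (id 12, lev 1).
Iteration 2: rows with boss_id in {6,12} -> Pam (id 7, lev 2), Quinn (id 11, lev 2), Xena (id 13, lev 2).
Iteration 3: no rows with boss_id in {7,11,13}; recursion stops.
SUM(lev) = 0 + 1 + 1 + 2 + 2 + 2 = 8.

8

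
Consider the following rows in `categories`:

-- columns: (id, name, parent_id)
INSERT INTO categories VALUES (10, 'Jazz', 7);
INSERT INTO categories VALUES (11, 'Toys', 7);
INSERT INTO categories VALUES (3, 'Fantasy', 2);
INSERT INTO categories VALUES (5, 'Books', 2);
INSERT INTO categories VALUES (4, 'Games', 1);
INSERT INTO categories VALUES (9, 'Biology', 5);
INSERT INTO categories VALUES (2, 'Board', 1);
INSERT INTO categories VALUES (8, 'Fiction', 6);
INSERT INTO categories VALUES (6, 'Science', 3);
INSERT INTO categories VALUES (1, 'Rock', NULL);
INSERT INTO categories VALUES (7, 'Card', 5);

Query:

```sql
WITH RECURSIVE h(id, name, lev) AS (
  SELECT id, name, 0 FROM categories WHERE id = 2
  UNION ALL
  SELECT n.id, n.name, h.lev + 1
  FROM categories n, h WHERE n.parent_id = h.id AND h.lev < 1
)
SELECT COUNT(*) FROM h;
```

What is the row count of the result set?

Base: id=2 (Board) at lev 0.
Iteration 1: rows with parent_id in {2} -> Fantasy (id 3, lev 1), Books (id 5, lev 1).
Iteration 2: lev < 1 fails for all current rows; recursion stops.
Total rows emitted: 3.

3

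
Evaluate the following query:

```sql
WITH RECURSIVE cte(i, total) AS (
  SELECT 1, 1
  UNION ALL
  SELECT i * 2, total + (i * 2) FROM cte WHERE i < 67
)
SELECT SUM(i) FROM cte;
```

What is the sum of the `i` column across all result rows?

Base: i=1, total=1.
Iteration 1: 1 < 67 holds -> i = 1 * 2 = 2, total = 1 + 2 = 3.
Iteration 2: 2 < 67 holds -> i = 2 * 2 = 4, total = 3 + 4 = 7.
Iteration 3: 4 < 67 holds -> i = 4 * 2 = 8, total = 7 + 8 = 15.
Iteration 4: 8 < 67 holds -> i = 8 * 2 = 16, total = 15 + 16 = 31.
Iteration 5: 16 < 67 holds -> i = 16 * 2 = 32, total = 31 + 32 = 63.
Iteration 6: 32 < 67 holds -> i = 32 * 2 = 64, total = 63 + 64 = 127.
Iteration 7: 64 < 67 holds -> i = 64 * 2 = 128, total = 127 + 128 = 255.
Iteration 8: 128 < 67 fails; recursion stops.
SUM(i) = 1 + 2 + 4 + 8 + 16 + 32 + 64 + 128 = 255.

255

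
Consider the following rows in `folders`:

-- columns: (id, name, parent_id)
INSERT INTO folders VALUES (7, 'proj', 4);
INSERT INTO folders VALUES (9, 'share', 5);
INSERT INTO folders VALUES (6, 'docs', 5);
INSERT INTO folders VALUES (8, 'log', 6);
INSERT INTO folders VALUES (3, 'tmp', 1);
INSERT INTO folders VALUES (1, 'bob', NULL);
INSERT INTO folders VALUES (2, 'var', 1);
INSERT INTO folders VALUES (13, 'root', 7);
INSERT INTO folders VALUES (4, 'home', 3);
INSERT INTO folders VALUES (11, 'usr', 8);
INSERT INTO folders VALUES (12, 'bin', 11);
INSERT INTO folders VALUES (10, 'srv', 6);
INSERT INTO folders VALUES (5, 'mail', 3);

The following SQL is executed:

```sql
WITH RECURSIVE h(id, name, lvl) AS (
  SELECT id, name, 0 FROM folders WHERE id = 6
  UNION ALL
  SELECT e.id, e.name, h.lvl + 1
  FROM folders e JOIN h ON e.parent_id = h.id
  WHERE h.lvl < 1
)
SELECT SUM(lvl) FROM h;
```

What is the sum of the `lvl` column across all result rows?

2

Base: id=6 (docs) at lvl 0.
Iteration 1: rows with parent_id in {6} -> log (id 8, lvl 1), srv (id 10, lvl 1).
Iteration 2: lvl < 1 fails for all current rows; recursion stops.
SUM(lvl) = 0 + 1 + 1 = 2.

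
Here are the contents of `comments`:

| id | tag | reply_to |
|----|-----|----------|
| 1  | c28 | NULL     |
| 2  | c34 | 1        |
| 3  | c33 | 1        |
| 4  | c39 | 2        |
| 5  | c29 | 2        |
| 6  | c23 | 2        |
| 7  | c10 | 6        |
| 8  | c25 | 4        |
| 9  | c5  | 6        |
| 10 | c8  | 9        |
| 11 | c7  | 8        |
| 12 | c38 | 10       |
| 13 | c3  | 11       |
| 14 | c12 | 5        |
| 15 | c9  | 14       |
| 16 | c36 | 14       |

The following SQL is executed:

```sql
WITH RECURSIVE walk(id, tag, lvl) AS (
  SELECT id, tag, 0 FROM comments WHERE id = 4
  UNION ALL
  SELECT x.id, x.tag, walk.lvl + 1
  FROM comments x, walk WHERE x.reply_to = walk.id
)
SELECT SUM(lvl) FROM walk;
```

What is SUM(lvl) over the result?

Base: id=4 (c39) at lvl 0.
Iteration 1: rows with reply_to in {4} -> c25 (id 8, lvl 1).
Iteration 2: rows with reply_to in {8} -> c7 (id 11, lvl 2).
Iteration 3: rows with reply_to in {11} -> c3 (id 13, lvl 3).
Iteration 4: no rows with reply_to in {13}; recursion stops.
SUM(lvl) = 0 + 1 + 2 + 3 = 6.

6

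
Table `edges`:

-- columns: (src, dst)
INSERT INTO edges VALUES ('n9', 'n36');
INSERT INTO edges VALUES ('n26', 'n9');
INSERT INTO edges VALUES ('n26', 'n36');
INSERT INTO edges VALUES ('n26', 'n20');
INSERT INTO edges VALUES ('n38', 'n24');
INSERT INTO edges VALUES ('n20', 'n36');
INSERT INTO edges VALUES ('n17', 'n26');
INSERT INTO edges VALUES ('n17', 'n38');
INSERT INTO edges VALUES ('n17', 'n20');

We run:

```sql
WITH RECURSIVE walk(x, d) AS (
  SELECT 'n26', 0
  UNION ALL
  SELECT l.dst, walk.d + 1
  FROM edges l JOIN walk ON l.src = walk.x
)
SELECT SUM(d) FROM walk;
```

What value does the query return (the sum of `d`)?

7

Base: (n26, d=0).
Iteration 1: edges from {n26} -> (n20, d=1), (n36, d=1), (n9, d=1).
Iteration 2: edges from {n20,n36,n9} -> (n36, d=2) x2. [UNION ALL keeps all 2 new rows, including repeats]
Iteration 3: no outgoing edges from {n36}; recursion stops.
SUM(d) = 0 + 1 + 1 + 1 + 2 + 2 = 7.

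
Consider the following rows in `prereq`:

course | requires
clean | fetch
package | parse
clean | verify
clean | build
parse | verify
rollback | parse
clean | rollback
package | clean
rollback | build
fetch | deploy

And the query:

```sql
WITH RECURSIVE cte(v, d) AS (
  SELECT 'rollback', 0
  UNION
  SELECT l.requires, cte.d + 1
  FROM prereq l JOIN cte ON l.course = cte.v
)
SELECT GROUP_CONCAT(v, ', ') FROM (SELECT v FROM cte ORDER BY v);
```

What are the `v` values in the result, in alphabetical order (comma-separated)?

Base: (rollback, d=0).
Iteration 1: edges from {rollback} -> (build, d=1), (parse, d=1).
Iteration 2: edges from {build,parse} -> (verify, d=2).
Iteration 3: no outgoing edges from {verify}; recursion stops.

build, parse, rollback, verify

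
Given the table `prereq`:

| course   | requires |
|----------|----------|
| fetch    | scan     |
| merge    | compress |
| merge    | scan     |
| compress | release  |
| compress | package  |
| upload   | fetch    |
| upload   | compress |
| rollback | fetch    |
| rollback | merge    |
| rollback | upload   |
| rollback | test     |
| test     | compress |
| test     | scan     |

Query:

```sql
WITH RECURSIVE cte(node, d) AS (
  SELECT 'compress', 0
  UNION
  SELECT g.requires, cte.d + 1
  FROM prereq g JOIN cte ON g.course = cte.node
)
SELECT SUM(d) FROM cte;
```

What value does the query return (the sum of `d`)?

2

Base: (compress, d=0).
Iteration 1: edges from {compress} -> (package, d=1), (release, d=1).
Iteration 2: no outgoing edges from {package,release}; recursion stops.
SUM(d) = 0 + 1 + 1 = 2.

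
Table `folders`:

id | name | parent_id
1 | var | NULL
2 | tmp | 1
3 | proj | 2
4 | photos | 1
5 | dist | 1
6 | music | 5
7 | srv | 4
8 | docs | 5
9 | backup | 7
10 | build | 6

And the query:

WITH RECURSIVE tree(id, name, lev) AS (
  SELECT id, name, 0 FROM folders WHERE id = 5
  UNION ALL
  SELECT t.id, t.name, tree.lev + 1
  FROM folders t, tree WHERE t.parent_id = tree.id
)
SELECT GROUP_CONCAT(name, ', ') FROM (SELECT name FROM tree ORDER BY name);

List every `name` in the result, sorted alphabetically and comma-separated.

Base: id=5 (dist) at lev 0.
Iteration 1: rows with parent_id in {5} -> music (id 6, lev 1), docs (id 8, lev 1).
Iteration 2: rows with parent_id in {6,8} -> build (id 10, lev 2).
Iteration 3: no rows with parent_id in {10}; recursion stops.

build, dist, docs, music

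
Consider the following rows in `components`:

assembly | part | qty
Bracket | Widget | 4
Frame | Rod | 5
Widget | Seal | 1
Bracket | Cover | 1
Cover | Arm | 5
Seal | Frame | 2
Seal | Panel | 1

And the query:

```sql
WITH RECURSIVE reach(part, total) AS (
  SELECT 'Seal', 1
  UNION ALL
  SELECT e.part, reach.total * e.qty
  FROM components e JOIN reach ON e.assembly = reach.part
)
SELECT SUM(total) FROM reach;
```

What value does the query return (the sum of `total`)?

Base: (Seal, total=1).
Iteration 1: components of {Seal} -> Frame = 1*2 = 2, Panel = 1*1 = 1.
Iteration 2: components of {Frame,Panel} -> Rod = 2*5 = 10.
Iteration 3: no further components; recursion stops.
SUM(total) = 1 + 2 + 1 + 10 = 14.

14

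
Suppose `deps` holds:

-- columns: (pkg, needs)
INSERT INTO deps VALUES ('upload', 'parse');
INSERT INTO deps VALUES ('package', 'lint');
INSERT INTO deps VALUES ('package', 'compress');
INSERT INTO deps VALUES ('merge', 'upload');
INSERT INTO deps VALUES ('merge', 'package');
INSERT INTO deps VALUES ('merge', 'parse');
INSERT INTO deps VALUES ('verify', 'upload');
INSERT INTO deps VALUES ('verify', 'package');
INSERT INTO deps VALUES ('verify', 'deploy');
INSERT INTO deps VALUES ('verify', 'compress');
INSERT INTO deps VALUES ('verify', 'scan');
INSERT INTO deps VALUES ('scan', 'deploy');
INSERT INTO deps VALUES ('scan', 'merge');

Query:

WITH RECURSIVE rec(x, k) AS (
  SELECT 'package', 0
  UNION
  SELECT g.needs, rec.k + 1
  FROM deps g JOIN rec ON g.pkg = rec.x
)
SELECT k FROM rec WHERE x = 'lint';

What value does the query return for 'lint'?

1

Base: (package, k=0).
Iteration 1: edges from {package} -> (compress, k=1), (lint, k=1).
Iteration 2: no outgoing edges from {compress,lint}; recursion stops.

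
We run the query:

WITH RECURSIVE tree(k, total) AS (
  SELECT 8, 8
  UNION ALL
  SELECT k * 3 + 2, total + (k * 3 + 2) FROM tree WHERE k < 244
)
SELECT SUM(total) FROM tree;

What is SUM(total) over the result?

1596

Base: k=8, total=8.
Iteration 1: 8 < 244 holds -> k = 8 * 3 + 2 = 26, total = 8 + 26 = 34.
Iteration 2: 26 < 244 holds -> k = 26 * 3 + 2 = 80, total = 34 + 80 = 114.
Iteration 3: 80 < 244 holds -> k = 80 * 3 + 2 = 242, total = 114 + 242 = 356.
Iteration 4: 242 < 244 holds -> k = 242 * 3 + 2 = 728, total = 356 + 728 = 1084.
Iteration 5: 728 < 244 fails; recursion stops.
SUM(total) = 8 + 34 + 114 + 356 + 1084 = 1596.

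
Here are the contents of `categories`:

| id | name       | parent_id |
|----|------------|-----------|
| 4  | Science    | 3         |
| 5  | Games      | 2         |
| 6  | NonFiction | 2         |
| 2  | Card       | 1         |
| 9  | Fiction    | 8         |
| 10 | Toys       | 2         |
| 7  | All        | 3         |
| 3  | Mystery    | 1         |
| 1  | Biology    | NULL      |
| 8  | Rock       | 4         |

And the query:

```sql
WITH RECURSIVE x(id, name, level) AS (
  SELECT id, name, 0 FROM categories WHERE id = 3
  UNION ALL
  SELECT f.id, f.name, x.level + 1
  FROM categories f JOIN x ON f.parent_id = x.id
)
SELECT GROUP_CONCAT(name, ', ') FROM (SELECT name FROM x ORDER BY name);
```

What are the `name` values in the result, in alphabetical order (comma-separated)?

Base: id=3 (Mystery) at level 0.
Iteration 1: rows with parent_id in {3} -> Science (id 4, level 1), All (id 7, level 1).
Iteration 2: rows with parent_id in {4,7} -> Rock (id 8, level 2).
Iteration 3: rows with parent_id in {8} -> Fiction (id 9, level 3).
Iteration 4: no rows with parent_id in {9}; recursion stops.

All, Fiction, Mystery, Rock, Science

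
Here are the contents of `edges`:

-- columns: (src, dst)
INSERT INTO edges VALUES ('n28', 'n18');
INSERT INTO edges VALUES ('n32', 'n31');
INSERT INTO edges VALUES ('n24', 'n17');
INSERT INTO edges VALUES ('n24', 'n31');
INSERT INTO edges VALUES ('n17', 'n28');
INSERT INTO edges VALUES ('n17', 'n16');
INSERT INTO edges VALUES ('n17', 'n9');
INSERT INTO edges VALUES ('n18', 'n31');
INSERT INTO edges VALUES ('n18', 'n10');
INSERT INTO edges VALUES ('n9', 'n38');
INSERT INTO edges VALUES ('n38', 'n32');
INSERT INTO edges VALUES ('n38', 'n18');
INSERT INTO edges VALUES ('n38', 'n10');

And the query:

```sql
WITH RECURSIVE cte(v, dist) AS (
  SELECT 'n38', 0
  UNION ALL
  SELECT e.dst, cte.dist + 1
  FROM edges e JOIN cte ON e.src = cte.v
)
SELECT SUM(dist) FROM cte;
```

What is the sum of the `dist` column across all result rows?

9

Base: (n38, dist=0).
Iteration 1: edges from {n38} -> (n10, dist=1), (n18, dist=1), (n32, dist=1).
Iteration 2: edges from {n10,n18,n32} -> (n10, dist=2), (n31, dist=2) x2. [UNION ALL keeps all 3 new rows, including repeats]
Iteration 3: no outgoing edges from {n10,n31}; recursion stops.
SUM(dist) = 0 + 1 + 1 + 1 + 2 + 2 + 2 = 9.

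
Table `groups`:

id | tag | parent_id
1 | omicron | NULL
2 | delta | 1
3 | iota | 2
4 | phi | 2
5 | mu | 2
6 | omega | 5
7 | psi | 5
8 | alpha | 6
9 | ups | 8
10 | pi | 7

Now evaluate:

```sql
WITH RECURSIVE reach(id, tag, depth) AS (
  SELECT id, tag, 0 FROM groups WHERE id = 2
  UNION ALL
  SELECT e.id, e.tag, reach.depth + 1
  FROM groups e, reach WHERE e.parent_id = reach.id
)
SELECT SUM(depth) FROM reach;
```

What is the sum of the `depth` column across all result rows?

Base: id=2 (delta) at depth 0.
Iteration 1: rows with parent_id in {2} -> iota (id 3, depth 1), phi (id 4, depth 1), mu (id 5, depth 1).
Iteration 2: rows with parent_id in {3,4,5} -> omega (id 6, depth 2), psi (id 7, depth 2).
Iteration 3: rows with parent_id in {6,7} -> alpha (id 8, depth 3), pi (id 10, depth 3).
Iteration 4: rows with parent_id in {8,10} -> ups (id 9, depth 4).
Iteration 5: no rows with parent_id in {9}; recursion stops.
SUM(depth) = 0 + 1 + 1 + 1 + 2 + 2 + 3 + 3 + 4 = 17.

17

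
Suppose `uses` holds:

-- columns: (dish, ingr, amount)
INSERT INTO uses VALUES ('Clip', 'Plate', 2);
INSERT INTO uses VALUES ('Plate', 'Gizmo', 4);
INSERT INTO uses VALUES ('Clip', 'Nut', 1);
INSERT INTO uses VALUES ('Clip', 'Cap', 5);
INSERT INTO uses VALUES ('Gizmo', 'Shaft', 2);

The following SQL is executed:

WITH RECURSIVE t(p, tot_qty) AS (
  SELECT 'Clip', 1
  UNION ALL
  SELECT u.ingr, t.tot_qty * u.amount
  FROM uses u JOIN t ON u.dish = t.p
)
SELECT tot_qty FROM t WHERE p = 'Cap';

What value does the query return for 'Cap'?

Base: (Clip, tot_qty=1).
Iteration 1: components of {Clip} -> Cap = 1*5 = 5, Nut = 1*1 = 1, Plate = 1*2 = 2.
Iteration 2: components of {Cap,Nut,Plate} -> Gizmo = 2*4 = 8.
Iteration 3: components of {Gizmo} -> Shaft = 8*2 = 16.
Iteration 4: no further components; recursion stops.

5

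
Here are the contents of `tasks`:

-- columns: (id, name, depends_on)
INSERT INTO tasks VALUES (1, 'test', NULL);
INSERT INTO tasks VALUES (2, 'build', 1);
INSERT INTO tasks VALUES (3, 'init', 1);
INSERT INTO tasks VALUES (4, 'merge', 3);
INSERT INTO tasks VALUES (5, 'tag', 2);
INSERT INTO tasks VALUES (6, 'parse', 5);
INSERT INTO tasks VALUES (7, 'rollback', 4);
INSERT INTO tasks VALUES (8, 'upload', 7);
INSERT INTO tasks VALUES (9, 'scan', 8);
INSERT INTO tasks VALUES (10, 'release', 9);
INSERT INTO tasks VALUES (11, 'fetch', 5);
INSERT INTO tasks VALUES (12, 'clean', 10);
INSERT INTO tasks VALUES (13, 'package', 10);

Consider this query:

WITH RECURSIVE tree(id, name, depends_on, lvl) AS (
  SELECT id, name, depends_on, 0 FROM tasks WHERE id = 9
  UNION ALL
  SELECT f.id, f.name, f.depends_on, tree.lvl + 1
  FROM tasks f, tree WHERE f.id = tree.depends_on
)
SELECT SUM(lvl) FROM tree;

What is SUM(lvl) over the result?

15

Base: id=9 (scan), depends_on=8, lvl 0.
Iteration 1: join on id=8 -> upload (id 8, depends_on=7, lvl 1).
Iteration 2: join on id=7 -> rollback (id 7, depends_on=4, lvl 2).
Iteration 3: join on id=4 -> merge (id 4, depends_on=3, lvl 3).
Iteration 4: join on id=3 -> init (id 3, depends_on=1, lvl 4).
Iteration 5: join on id=1 -> test (id 1, depends_on=NULL, lvl 5).
Iteration 6: depends_on is NULL; no match; recursion stops.
SUM(lvl) = 0 + 1 + 2 + 3 + 4 + 5 = 15.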